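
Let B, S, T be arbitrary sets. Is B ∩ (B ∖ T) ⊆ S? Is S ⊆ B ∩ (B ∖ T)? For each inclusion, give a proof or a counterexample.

Forward inclusion. This inclusion fails. Take B = {1}, S = ∅, T = ∅; then 1 ∈ B ∩ (B ∖ T) but 1 ∉ S.

Reverse inclusion. This inclusion fails. Take B = ∅, S = {1}, T = ∅; then 1 ∈ S but 1 ∉ B ∩ (B ∖ T).

Neither inclusion holds.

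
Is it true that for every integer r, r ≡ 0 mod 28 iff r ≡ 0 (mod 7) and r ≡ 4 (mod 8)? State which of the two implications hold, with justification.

(←) If r ≡ 0 (mod 7) and r ≡ 4 (mod 8), then by the Chinese remainder theorem r ≡ 28 (mod 56). Since 28 ≡ 0 (mod 28) and 28 ∣ 56, we get r ≡ 0 (mod 28).

(→) This fails: r = 0 gives 0 ≡ 0 (mod 28) but 0 ≡ 0 (mod 8), so the conjunction on the right does not hold.

The forward direction fails; the converse holds.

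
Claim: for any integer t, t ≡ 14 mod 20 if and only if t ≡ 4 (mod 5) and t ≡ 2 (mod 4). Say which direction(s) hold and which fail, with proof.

(⟸) If t ≡ 4 (mod 5) and t ≡ 2 (mod 4), then by the Chinese remainder theorem t ≡ 14 (mod 20). This is exactly t ≡ 14 (mod 20).

(⟹) Suppose t ≡ 14 (mod 20); write t = 20j + 14. Since 5 ∣ 20, reducing mod 5 gives t ≡ 14 ≡ 4 (mod 5); since 4 ∣ 20, reducing mod 4 gives t ≡ 14 ≡ 2 (mod 4).

Both implications hold.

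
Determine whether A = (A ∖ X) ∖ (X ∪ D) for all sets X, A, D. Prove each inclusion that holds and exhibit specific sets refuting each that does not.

(⊆) fails; (⊇) holds.

(⟹) This inclusion fails. Take X = {1}, A = {1}, D = ∅; then 1 ∈ A but 1 ∉ (A ∖ X) ∖ (X ∪ D).

(⟸) Let x ∈ (A ∖ X) ∖ (X ∪ D). Then x ∈ A and x ∉ X, D, from which x ∈ A.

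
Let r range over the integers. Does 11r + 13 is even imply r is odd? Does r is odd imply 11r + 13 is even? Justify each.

Forward direction. Suppose 11r + 13 is even. Since 11 is odd, 11r and r have the same parity, so 11r + 13 ≡ r + 13 (mod 2). As 13 is odd, 11r + 13 is even exactly when r is odd. Thus r is odd.

Converse. Suppose r is odd; write r = 2j + 1. Then 11r + 13 = 11·(2j + 1) + 13 = 2·11j + 24, which is even.

Both directions hold; the statement is true.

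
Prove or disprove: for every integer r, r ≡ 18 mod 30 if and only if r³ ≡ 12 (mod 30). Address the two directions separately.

Both implications hold.

(⇒) Suppose r ≡ 18 mod 30. Write r = 30j + 18. Then (30j + 18)³ = 27000j³ + 48600j² + 29160j + 5832 = 30(900j³ + 1620j² + 972j + 194) + 12, so r³ ≡ 12 (mod 30).

(⇐) Conversely, suppose r³ ≡ 12 (mod 30). The only residue r in {0, …, 29} with r³ ≡ 12 (mod 30) is r = 18, so r ≡ 18 (mod 30).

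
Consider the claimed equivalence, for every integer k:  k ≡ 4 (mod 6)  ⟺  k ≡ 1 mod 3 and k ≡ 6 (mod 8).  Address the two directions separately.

Only the converse holds.

(→) This fails: k = 16 gives 16 ≡ 4 (mod 6) but 16 ≡ 0 (mod 8), so the conjunction on the right does not hold.

(←) Conversely, if k ≡ 1 (mod 3) and k ≡ 6 (mod 8), then by the Chinese remainder theorem k ≡ 22 (mod 24). Since 22 ≡ 4 (mod 6) and 6 ∣ 24, we get k ≡ 4 (mod 6).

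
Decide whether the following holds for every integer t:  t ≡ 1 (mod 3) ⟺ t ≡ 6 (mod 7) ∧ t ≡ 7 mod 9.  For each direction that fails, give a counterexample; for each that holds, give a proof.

Only the converse holds.

(⟹) This fails: t = 1 gives 1 ≡ 1 (mod 3) but 1 ≡ 1 (mod 7), so the conjunction on the right does not hold.

(⟸) Conversely, if t ≡ 6 (mod 7) and t ≡ 7 (mod 9), then by the Chinese remainder theorem t ≡ 34 (mod 63). Since 34 ≡ 1 (mod 3) and 3 ∣ 63, we get t ≡ 1 (mod 3).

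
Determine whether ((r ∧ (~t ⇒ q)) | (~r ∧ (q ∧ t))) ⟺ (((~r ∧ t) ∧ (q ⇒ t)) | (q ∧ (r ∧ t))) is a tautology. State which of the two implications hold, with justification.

Neither implication holds.

(⟹) This fails. Under r = T, t = T, q = F, the left side is true but the right side is false.

(⟸) This fails. Under r = F, t = T, q = F, the left side is false but the right side is true.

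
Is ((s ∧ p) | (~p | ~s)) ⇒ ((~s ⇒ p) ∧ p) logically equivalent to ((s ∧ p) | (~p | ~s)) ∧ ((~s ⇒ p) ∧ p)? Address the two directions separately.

Equivalent; both directions hold.

[⇒] Assume the antecedent. If p is true, the consequent reduces to true regardless of the other variables. If p is false, the antecedent cannot hold. Either way the consequent holds.

[⇐] Assume the antecedent. If p is true, the consequent reduces to true regardless of the other variables. If p is false, the antecedent cannot hold. Either way the consequent holds.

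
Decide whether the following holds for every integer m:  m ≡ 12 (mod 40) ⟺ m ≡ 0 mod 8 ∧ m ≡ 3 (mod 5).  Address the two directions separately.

(→) This fails: m = 12 gives 12 ≡ 12 (mod 40) but 12 ≡ 4 (mod 8), so the conjunction on the right does not hold.

(←) This fails: m = 8 satisfies both congruences on the right (8 ≡ 0 mod 8 and 8 ≡ 3 mod 5) yet 8 ≡ 8 (mod 40), not 12.

Neither implication holds.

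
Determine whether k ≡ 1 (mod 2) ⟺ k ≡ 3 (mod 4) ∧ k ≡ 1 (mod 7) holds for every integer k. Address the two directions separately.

(⇒) fails; (⇐) holds.

(←) If k ≡ 3 (mod 4) and k ≡ 1 (mod 7), then by the Chinese remainder theorem k ≡ 15 (mod 28). Since 15 ≡ 1 (mod 2) and 2 ∣ 28, we get k ≡ 1 (mod 2).

(→) This fails: k = 1 gives 1 ≡ 1 (mod 2) but 1 ≡ 1 (mod 4), so the conjunction on the right does not hold.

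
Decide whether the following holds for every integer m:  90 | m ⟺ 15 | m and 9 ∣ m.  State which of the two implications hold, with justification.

Only the forward implication holds.

(⇒) If 90 ∣ m, write m = 90q. Since 90 = 6·15, m = 15·(6q), so 15 ∣ m; and since 90 = 10·9, m = 9·(10q), so 9 ∣ m.

(⇐) This fails: take m = 45. Both 15 ∣ 45 and 9 ∣ 45, yet 45 is not a multiple of 90 (since 45 = 0·90 + 45), so 90 ∤ 45.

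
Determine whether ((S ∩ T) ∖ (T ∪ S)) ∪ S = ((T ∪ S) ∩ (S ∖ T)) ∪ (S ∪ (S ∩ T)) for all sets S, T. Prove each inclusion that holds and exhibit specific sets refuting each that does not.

Forward inclusion. Let x ∈ ((S ∩ T) ∖ (T ∪ S)) ∪ S. Then either x ∈ S and x ∉ T; or x ∈ S ∩ T. In each case x ∈ ((T ∪ S) ∩ (S ∖ T)) ∪ (S ∪ (S ∩ T)), so ((S ∩ T) ∖ (T ∪ S)) ∪ S ⊆ ((T ∪ S) ∩ (S ∖ T)) ∪ (S ∪ (S ∩ T)).

Reverse inclusion. Let x ∈ ((T ∪ S) ∩ (S ∖ T)) ∪ (S ∪ (S ∩ T)). Then either x ∈ S and x ∉ T; or x ∈ S ∩ T. In each case x ∈ ((S ∩ T) ∖ (T ∪ S)) ∪ S, so ((T ∪ S) ∩ (S ∖ T)) ∪ (S ∪ (S ∩ T)) ⊆ ((S ∩ T) ∖ (T ∪ S)) ∪ S.

Both inclusions hold.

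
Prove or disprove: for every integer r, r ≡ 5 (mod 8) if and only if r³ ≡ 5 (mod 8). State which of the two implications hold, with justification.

[⇐] For the converse, argue contrapositively. If r ≢ 5 (mod 8), then r is congruent to one of 0, 1, 2, 3, 4, 6, 7 modulo 8, and these give r³ ≡ 0, 1, 0, 3, 0, 0, 7 respectively — never 5.

[⇒] Suppose r ≡ 5 (mod 8). Write r = 8j + 5. Then (8j + 5)³ = 512j³ + 960j² + 600j + 125 = 8(64j³ + 120j² + 75j + 15) + 5, so r³ ≡ 5 (mod 8).

Both implications hold.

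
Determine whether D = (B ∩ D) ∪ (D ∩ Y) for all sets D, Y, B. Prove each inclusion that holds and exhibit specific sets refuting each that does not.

Reverse inclusion. Let x ∈ (B ∩ D) ∪ (D ∩ Y). Then either x ∈ D ∩ Y and x ∉ B; or x ∈ D ∩ B and x ∉ Y; or x ∈ D ∩ Y ∩ B. In each case x ∈ D, so (B ∩ D) ∪ (D ∩ Y) ⊆ D.

Forward inclusion. This inclusion fails. Take D = {1}, Y = ∅, B = ∅; then 1 ∈ D but 1 ∉ (B ∩ D) ∪ (D ∩ Y).

Only the reverse inclusion holds.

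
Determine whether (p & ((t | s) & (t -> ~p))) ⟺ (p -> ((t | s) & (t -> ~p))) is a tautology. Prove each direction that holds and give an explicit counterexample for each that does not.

[⇒] Assume the antecedent. If s is true, the antecedent forces (s = T, p = T, t = F), and p -> ((t | s) & (t -> ~p)) holds there. If s is false, the antecedent cannot hold. Either way p -> ((t | s) & (t -> ~p)) holds.

[⇐] This fails. Under s = F, p = F, t = F, the left side is false but the right side is true.

Only the forward direction holds.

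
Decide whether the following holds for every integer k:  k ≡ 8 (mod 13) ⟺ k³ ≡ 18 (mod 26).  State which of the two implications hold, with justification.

Both directions fail.

Forward direction. This fails: take k = 21. Then 21 ≡ 8 (mod 13), but 21³ = 9261 ≡ 5 (mod 26), not 18.

Converse. This fails: take k = 20. Then 20³ = 8000 ≡ 18 (mod 26), yet 20 ≡ 7 (mod 13), not 8.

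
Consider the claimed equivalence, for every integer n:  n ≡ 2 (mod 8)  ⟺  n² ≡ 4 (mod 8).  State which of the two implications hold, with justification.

(←) This fails: take n = 6. Then 6² = 36 ≡ 4 (mod 8), yet 6 ≡ 6 (mod 8), not 2.

(→) Suppose n ≡ 2 (mod 8). Write n = 8j + 2. Then (8j + 2)² = 64j² + 32j + 4 = 8(8j² + 4j) + 4, so n² ≡ 4 (mod 8).

The forward direction holds; the converse fails.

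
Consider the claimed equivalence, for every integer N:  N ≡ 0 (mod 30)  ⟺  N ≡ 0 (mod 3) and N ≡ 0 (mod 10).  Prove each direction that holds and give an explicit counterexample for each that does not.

[⇒] Suppose N ≡ 0 (mod 30); write N = 30j + 0. Since 3 ∣ 30, reducing mod 3 gives N ≡ 0 (mod 3); since 10 ∣ 30, reducing mod 10 gives N ≡ 0 (mod 10).

[⇐] Conversely, if N ≡ 0 (mod 3) and N ≡ 0 (mod 10), then by the Chinese remainder theorem N ≡ 0 (mod 30). This is exactly N ≡ 0 (mod 30).

Both directions hold.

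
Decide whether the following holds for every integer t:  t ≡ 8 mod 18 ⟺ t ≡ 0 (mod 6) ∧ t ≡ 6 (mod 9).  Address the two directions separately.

Neither implication holds.

(→) This fails: t = 8 gives 8 ≡ 8 (mod 18) but 8 ≡ 2 (mod 6), so the conjunction on the right does not hold.

(←) This fails: t = 6 satisfies both congruences on the right (6 ≡ 0 mod 6 and 6 ≡ 6 mod 9) yet 6 ≡ 6 (mod 18), not 8.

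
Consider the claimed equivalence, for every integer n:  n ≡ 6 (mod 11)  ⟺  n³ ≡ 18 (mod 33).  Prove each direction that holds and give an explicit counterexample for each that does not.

Only the reverse direction holds.

(⟹) This fails: take n = 17. Then 17 ≡ 6 (mod 11), but 17³ = 4913 ≡ 29 (mod 33), not 18.

(⟸) Conversely, the residues r modulo 33 with r³ ≡ 18 (mod 33) are exactly {6}, and each is ≡ 6 (mod 11).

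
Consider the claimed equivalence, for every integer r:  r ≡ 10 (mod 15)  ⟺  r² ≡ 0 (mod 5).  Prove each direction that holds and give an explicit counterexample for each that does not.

[⇒] Suppose r ≡ 10 (mod 15). Then r² ≡ 10² = 100 (mod 15), and since 5 ∣ 15, also r² ≡ 0 (mod 5).

[⇐] This fails: take r = 0. Then 0² = 0 ≡ 0 (mod 5), yet 0 ≡ 0 (mod 15), not 10.

(⇒) holds; (⇐) fails.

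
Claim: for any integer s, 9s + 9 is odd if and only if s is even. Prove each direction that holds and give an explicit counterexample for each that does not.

Both directions hold; the statement is true.

(⟹) Suppose 9s + 9 is odd. Since 9 is odd, 9s and s have the same parity, so 9s + 9 ≡ s + 9 (mod 2). As 9 is odd, 9s + 9 is odd exactly when s is even. Thus s is even.

(⟸) Conversely, suppose s is even; write s = 2j. Then 9s + 9 = 9·(2j) + 9 = 2·9j + 9, which is odd.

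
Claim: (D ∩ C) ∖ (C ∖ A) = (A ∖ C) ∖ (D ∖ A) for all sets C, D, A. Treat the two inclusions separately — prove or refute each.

Neither inclusion holds.

(⊆) This inclusion fails. Take C = {1}, D = {1}, A = {1}; then 1 ∈ (D ∩ C) ∖ (C ∖ A) but 1 ∉ (A ∖ C) ∖ (D ∖ A).

(⊇) This inclusion fails. Take C = ∅, D = ∅, A = {1}; then 1 ∈ (A ∖ C) ∖ (D ∖ A) but 1 ∉ (D ∩ C) ∖ (C ∖ A).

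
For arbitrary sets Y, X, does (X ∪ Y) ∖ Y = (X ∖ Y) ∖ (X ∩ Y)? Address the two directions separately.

Both inclusions hold.

(⟹) Let x ∈ (X ∪ Y) ∖ Y. Then x ∈ X and x ∉ Y, from which x ∈ (X ∖ Y) ∖ (X ∩ Y).

(⟸) Let x ∈ (X ∖ Y) ∖ (X ∩ Y). Then x ∈ X and x ∉ Y, from which x ∈ (X ∪ Y) ∖ Y.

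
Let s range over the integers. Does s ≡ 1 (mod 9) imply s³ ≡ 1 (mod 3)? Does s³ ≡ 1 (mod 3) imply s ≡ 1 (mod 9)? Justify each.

The forward direction holds; the converse fails.

(→) Suppose s ≡ 1 (mod 9). Then s³ ≡ 1³ = 1 (mod 9), and since 3 ∣ 9, also s³ ≡ 1 (mod 3).

(←) This fails: take s = 4. Then 4³ = 64 ≡ 1 (mod 3), yet 4 ≡ 4 (mod 9), not 1.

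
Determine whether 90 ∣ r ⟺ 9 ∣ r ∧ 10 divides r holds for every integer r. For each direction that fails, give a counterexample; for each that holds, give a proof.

Both directions hold; the statement is true.

(⟹) If 90 ∣ r, write r = 90q. Since 90 = 10·9, r = 9·(10q), so 9 ∣ r; and since 90 = 9·10, r = 10·(9q), so 10 ∣ r.

(⟸) Suppose 9 ∣ r and 10 ∣ r. Any common multiple of 9 and 10 is a multiple of their lcm; here gcd(9, 10) = 1, so lcm(9, 10) = 9·10 = 90, so 90 ∣ r.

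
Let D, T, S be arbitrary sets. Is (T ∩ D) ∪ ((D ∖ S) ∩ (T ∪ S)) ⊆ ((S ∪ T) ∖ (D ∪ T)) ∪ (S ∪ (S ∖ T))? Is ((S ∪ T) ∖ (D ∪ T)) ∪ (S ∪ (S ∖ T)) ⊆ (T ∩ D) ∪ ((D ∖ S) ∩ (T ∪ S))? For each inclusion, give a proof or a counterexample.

Both inclusions fail.

(⟹) This inclusion fails. Take D = {1}, T = {1}, S = ∅; then 1 ∈ (T ∩ D) ∪ ((D ∖ S) ∩ (T ∪ S)) but 1 ∉ ((S ∪ T) ∖ (D ∪ T)) ∪ (S ∪ (S ∖ T)).

(⟸) This inclusion fails. Take D = ∅, T = ∅, S = {1}; then 1 ∈ ((S ∪ T) ∖ (D ∪ T)) ∪ (S ∪ (S ∖ T)) but 1 ∉ (T ∩ D) ∪ ((D ∖ S) ∩ (T ∪ S)).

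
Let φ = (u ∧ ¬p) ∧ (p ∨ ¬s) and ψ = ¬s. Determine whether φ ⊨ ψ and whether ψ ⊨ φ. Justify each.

(⇒) Assume the antecedent. If s is true, the antecedent cannot hold. If s is false, ¬s reduces to true regardless of the other variables. Either way ¬s holds.

(⇐) This fails. Under s = F, p = F, u = F, the left side is false but the right side is true.

Only the forward direction holds.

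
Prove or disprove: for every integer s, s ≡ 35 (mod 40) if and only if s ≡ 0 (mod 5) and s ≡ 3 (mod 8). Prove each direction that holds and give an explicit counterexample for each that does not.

(→) Suppose s ≡ 35 (mod 40); write s = 40j + 35. Since 5 ∣ 40, reducing mod 5 gives s ≡ 35 ≡ 0 (mod 5); since 8 ∣ 40, reducing mod 8 gives s ≡ 35 ≡ 3 (mod 8).

(←) Conversely, if s ≡ 0 (mod 5) and s ≡ 3 (mod 8), then by the Chinese remainder theorem s ≡ 35 (mod 40). This is exactly s ≡ 35 (mod 40).

Both directions hold; the statement is true.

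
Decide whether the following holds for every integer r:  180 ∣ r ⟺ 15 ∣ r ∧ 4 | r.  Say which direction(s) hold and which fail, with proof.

(⟸) This fails: take r = 60. Both 15 ∣ 60 and 4 ∣ 60, yet 60 is not a multiple of 180 (since 60 = 0·180 + 60), so 180 ∤ 60.

(⟹) If 180 ∣ r, write r = 180q. Since 180 = 12·15, r = 15·(12q), so 15 ∣ r; and since 180 = 45·4, r = 4·(45q), so 4 ∣ r.

Only the forward direction holds.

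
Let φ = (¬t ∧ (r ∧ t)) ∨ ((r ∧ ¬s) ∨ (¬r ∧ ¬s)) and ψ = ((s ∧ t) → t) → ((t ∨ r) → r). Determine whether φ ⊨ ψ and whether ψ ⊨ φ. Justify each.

[⇒] This fails. Under s = F, t = T, r = F, the left side is true but the right side is false.

[⇐] This fails. Under s = T, t = F, r = F, the left side is false but the right side is true.

Both directions fail.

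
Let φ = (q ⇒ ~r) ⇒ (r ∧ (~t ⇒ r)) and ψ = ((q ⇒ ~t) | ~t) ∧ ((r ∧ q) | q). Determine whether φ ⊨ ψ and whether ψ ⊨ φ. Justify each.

Both directions fail.

(⟹) This fails. Under q = F, t = F, r = T, the left side is true but the right side is false.

(⟸) This fails. Under q = T, t = F, r = F, the left side is false but the right side is true.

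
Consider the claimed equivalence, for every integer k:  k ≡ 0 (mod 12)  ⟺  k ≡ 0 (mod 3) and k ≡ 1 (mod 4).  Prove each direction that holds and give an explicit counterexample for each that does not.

(⇒) fails and (⇐) fails.

(→) This fails: k = 0 gives 0 ≡ 0 (mod 12) but 0 ≡ 0 (mod 4), so the conjunction on the right does not hold.

(←) This fails: k = 9 satisfies both congruences on the right (9 ≡ 0 mod 3 and 9 ≡ 1 mod 4) yet 9 ≡ 9 (mod 12), not 0.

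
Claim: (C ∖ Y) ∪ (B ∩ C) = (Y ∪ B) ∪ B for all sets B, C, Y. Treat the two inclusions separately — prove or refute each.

Neither inclusion holds.

(⊆) This inclusion fails. Take B = ∅, C = {1}, Y = ∅; then 1 ∈ (C ∖ Y) ∪ (B ∩ C) but 1 ∉ (Y ∪ B) ∪ B.

(⊇) This inclusion fails. Take B = {1}, C = ∅, Y = ∅; then 1 ∈ (Y ∪ B) ∪ B but 1 ∉ (C ∖ Y) ∪ (B ∩ C).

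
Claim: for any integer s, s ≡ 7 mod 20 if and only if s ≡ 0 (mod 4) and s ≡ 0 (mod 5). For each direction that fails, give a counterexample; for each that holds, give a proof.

(⟹) This fails: s = 7 gives 7 ≡ 7 (mod 20) but 7 ≡ 3 (mod 4), so the conjunction on the right does not hold.

(⟸) This fails: s = 0 satisfies both congruences on the right (0 ≡ 0 mod 4 and 0 ≡ 0 mod 5) yet 0 ≡ 0 (mod 20), not 7.

(⇒) fails and (⇐) fails.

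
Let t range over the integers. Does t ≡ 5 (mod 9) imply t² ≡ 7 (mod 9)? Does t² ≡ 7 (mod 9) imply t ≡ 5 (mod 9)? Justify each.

Forward direction. Suppose t ≡ 5 (mod 9). Write t = 9j + 5. Then (9j + 5)² = 81j² + 90j + 25 = 9(9j² + 10j + 2) + 7, so t² ≡ 7 (mod 9).

Converse. This fails: take t = 4. Then 4² = 16 ≡ 7 (mod 9), yet 4 ≡ 4 (mod 9), not 5.

Only the forward direction holds.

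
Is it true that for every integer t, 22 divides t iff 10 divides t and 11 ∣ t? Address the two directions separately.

Forward direction. This fails: take t = 22. Certainly 22 ∣ 22, but 10 ∤ 22.

Converse. Suppose 10 ∣ t and 11 ∣ t. Any common multiple of 10 and 11 is a multiple of their lcm; here gcd(10, 11) = 1, so lcm(10, 11) = 10·11 = 110, so 110 ∣ t. Since 22 ∣ 110, it follows that 22 ∣ t.

Only the converse holds.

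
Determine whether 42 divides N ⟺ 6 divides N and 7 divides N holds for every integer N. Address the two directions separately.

Both directions hold.

(⟹) If 42 ∣ N, write N = 42q. Since 42 = 7·6, N = 6·(7q), so 6 ∣ N; and since 42 = 6·7, N = 7·(6q), so 7 ∣ N.

(⟸) Suppose 6 ∣ N and 7 ∣ N. Any common multiple of 6 and 7 is a multiple of their lcm; here gcd(6, 7) = 1, so lcm(6, 7) = 6·7 = 42, so 42 ∣ N.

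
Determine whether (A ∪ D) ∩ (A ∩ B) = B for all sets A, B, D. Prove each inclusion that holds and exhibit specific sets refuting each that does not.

Only the forward inclusion holds.

(⟸) This inclusion fails. Take A = ∅, B = {1}, D = ∅; then 1 ∈ B but 1 ∉ (A ∪ D) ∩ (A ∩ B).

(⟹) Let x ∈ (A ∪ D) ∩ (A ∩ B). Then either x ∈ A ∩ B and x ∉ D; or x ∈ A ∩ B ∩ D. In each case x ∈ B, so (A ∪ D) ∩ (A ∩ B) ⊆ B.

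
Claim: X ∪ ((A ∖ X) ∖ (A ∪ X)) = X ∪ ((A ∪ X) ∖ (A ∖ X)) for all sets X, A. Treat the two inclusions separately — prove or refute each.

The two sets are equal.

(⊆) Let x ∈ X ∪ ((A ∖ X) ∖ (A ∪ X)). Then either x ∈ X and x ∉ A; or x ∈ X ∩ A. In each case x ∈ X ∪ ((A ∪ X) ∖ (A ∖ X)), so X ∪ ((A ∖ X) ∖ (A ∪ X)) ⊆ X ∪ ((A ∪ X) ∖ (A ∖ X)).

(⊇) Let x ∈ X ∪ ((A ∪ X) ∖ (A ∖ X)). Then either x ∈ X and x ∉ A; or x ∈ X ∩ A. In each case x ∈ X ∪ ((A ∖ X) ∖ (A ∪ X)), so X ∪ ((A ∪ X) ∖ (A ∖ X)) ⊆ X ∪ ((A ∖ X) ∖ (A ∪ X)).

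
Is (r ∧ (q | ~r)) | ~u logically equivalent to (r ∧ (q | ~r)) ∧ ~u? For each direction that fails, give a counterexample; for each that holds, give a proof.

Not equivalent: only (⇐) holds.

Forward direction. This fails. Under r = F, q = F, u = F, the left side is true but the right side is false.

Converse. Assume the antecedent. If r is true, the antecedent forces (r = T, q = T, u = F), and (r ∧ (q | ~r)) | ~u holds there. If r is false, the antecedent cannot hold. Either way (r ∧ (q | ~r)) | ~u holds.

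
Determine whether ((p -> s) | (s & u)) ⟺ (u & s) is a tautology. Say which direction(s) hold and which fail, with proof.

Forward direction. This fails. Under s = F, u = F, p = F, the left side is true but the right side is false.

Converse. Assume the antecedent. If s is true, (p -> s) | (s & u) reduces to true regardless of the other variables. If s is false, the antecedent cannot hold. Either way (p -> s) | (s & u) holds.

The forward direction fails; the converse holds.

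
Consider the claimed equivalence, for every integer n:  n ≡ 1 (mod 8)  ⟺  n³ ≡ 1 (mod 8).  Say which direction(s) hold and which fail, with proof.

Both directions hold; the statement is true.

Converse. Suppose n³ ≡ 1 (mod 8). The only residue r in {0, …, 7} with r³ ≡ 1 (mod 8) is r = 1, so n ≡ 1 (mod 8).

Forward direction. Suppose n ≡ 1 (mod 8). Write n = 8j + 1. Then (8j + 1)³ = 512j³ + 192j² + 24j + 1 = 8(64j³ + 24j² + 3j) + 1, so n³ ≡ 1 (mod 8).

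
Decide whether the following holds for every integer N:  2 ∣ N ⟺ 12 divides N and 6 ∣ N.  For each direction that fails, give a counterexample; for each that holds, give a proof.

Converse. Suppose 12 ∣ N and 6 ∣ N. Any common multiple of 12 and 6 is a multiple of their lcm; here lcm(12, 6) = 12·6/gcd(12, 6) = 72/6 = 12, so 12 ∣ N. Since 2 ∣ 12, it follows that 2 ∣ N.

Forward direction. This fails: take N = 2. Certainly 2 ∣ 2, but 12 ∤ 2.

Not equivalent: only (⇐) holds.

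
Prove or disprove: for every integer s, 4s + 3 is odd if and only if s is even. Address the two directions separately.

[⇒] This fails: take s = 1. Then 4s + 3 = 7, which is odd, yet s = 1 is odd, not even.

[⇐] Suppose s is even. Since 4 is even, 4s is even for every s, so 4s + 3 has the same parity as 3, which is odd. Hence 4s + 3 is odd.

Not equivalent: only (⇐) holds.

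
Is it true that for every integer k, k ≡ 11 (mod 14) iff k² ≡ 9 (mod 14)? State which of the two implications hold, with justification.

Not equivalent: only (⇒) holds.

Converse. This fails: take k = 3. Then 3² = 9 ≡ 9 (mod 14), yet 3 ≡ 3 (mod 14), not 11.

Forward direction. Suppose k ≡ 11 (mod 14). Write k = 14j + 11. Then (14j + 11)² = 196j² + 308j + 121 = 14(14j² + 22j + 8) + 9, so k² ≡ 9 (mod 14).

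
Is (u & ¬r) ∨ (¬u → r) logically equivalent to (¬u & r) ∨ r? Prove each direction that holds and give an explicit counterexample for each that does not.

(→) This fails. Under u = T, r = F, the left side is true but the right side is false.

(←) Assume the antecedent. If u is true, (u & ¬r) ∨ (¬u → r) reduces to true regardless of the other variables. If u is false, the antecedent forces (u = F, r = T), and (u & ¬r) ∨ (¬u → r) holds there. Either way (u & ¬r) ∨ (¬u → r) holds.

Not equivalent: only (⇐) holds.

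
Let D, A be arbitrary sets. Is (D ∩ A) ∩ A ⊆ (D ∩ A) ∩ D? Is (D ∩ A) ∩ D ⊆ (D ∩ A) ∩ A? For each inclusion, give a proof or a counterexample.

Forward inclusion. Let x ∈ (D ∩ A) ∩ A. Then x ∈ D ∩ A, from which x ∈ (D ∩ A) ∩ D.

Reverse inclusion. Let x ∈ (D ∩ A) ∩ D. Then x ∈ D ∩ A, from which x ∈ (D ∩ A) ∩ A.

The two sets are equal.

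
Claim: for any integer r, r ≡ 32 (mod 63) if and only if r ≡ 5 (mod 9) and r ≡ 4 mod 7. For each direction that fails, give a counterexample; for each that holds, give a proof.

Both directions hold; the statement is true.

(→) Suppose r ≡ 32 (mod 63); write r = 63j + 32. Since 9 ∣ 63, reducing mod 9 gives r ≡ 32 ≡ 5 (mod 9); since 7 ∣ 63, reducing mod 7 gives r ≡ 32 ≡ 4 (mod 7).

(←) Conversely, if r ≡ 5 (mod 9) and r ≡ 4 (mod 7), then by the Chinese remainder theorem r ≡ 32 (mod 63). This is exactly r ≡ 32 (mod 63).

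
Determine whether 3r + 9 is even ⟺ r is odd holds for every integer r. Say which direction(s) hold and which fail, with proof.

Forward direction. Suppose 3r + 9 is even. Since 3 is odd, 3r and r have the same parity, so 3r + 9 ≡ r + 9 (mod 2). As 9 is odd, 3r + 9 is even exactly when r is odd. Thus r is odd.

Converse. Suppose r is odd; write r = 2j + 1. Then 3r + 9 = 3·(2j + 1) + 9 = 2·3j + 12, which is even.

Equivalent; both directions hold.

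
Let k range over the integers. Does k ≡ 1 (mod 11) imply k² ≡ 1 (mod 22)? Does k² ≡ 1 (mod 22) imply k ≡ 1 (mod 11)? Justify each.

Neither implication holds.

Forward direction. This fails: take k = 12. Then 12 ≡ 1 (mod 11), but 12² = 144 ≡ 12 (mod 22), not 1.

Converse. This fails: take k = 21. Then 21² = 441 ≡ 1 (mod 22), yet 21 ≡ 10 (mod 11), not 1.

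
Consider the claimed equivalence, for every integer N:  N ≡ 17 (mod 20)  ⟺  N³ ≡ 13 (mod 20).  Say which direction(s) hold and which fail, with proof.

(⇒) Suppose N ≡ 17 (mod 20). Write N = 20j + 17. Then (20j + 17)³ = 8000j³ + 20400j² + 17340j + 4913 = 20(400j³ + 1020j² + 867j + 245) + 13, so N³ ≡ 13 (mod 20).

(⇐) Conversely, suppose N³ ≡ 13 (mod 20). The only residue r in {0, …, 19} with r³ ≡ 13 (mod 20) is r = 17, so N ≡ 17 (mod 20).

Equivalent; both directions hold.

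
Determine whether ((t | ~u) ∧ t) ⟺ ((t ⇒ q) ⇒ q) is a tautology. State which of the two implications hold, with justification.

Only the forward direction holds.

[⇒] Assume the antecedent. If q is true, (t ⇒ q) ⇒ q reduces to true regardless of the other variables. If q is false, the antecedent forces (q = F, u = F, t = T) or (q = F, u = T, t = T), and (t ⇒ q) ⇒ q holds there. Either way (t ⇒ q) ⇒ q holds.

[⇐] This fails. Under q = T, u = F, t = F, the left side is false but the right side is true.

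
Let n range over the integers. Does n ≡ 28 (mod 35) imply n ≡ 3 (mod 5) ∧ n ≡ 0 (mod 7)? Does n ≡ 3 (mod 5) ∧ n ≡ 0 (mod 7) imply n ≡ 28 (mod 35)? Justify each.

Both directions hold.

[⇐] If n ≡ 3 (mod 5) and n ≡ 0 (mod 7), then by the Chinese remainder theorem n ≡ 28 (mod 35). This is exactly n ≡ 28 (mod 35).

[⇒] Suppose n ≡ 28 (mod 35); write n = 35j + 28. Since 5 ∣ 35, reducing mod 5 gives n ≡ 28 ≡ 3 (mod 5); since 7 ∣ 35, reducing mod 7 gives n ≡ 28 ≡ 0 (mod 7).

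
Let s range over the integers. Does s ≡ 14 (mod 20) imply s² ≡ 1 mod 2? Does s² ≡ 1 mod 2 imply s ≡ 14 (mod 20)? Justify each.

Neither implication holds.

(⟹) This fails: take s = 14. Then 14 ≡ 14 (mod 20), but 14² = 196 ≡ 0 (mod 2), not 1.

(⟸) This fails: take s = 1. Then 1² = 1 ≡ 1 (mod 2), yet 1 ≡ 1 (mod 20), not 14.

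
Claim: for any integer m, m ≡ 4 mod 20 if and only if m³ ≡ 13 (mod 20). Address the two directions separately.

(⟹) This fails: take m = 4. Then 4 ≡ 4 (mod 20), but 4³ = 64 ≡ 4 (mod 20), not 13.

(⟸) This fails: take m = 17. Then 17³ = 4913 ≡ 13 (mod 20), yet 17 ≡ 17 (mod 20), not 4.

(⇒) fails and (⇐) fails.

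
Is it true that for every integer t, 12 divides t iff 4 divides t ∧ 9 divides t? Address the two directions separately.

Only the converse holds.

Forward direction. This fails: take t = 12. Certainly 12 ∣ 12, but 9 ∤ 12.

Converse. Suppose 4 ∣ t and 9 ∣ t. Any common multiple of 4 and 9 is a multiple of their lcm; here gcd(4, 9) = 1, so lcm(4, 9) = 4·9 = 36, so 36 ∣ t. Since 12 ∣ 36, it follows that 12 ∣ t.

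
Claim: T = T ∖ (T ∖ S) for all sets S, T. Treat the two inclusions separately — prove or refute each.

(⟹) This inclusion fails. Take S = ∅, T = {1}; then 1 ∈ T but 1 ∉ T ∖ (T ∖ S).

(⟸) Let x ∈ T ∖ (T ∖ S). Then x ∈ S ∩ T, from which x ∈ T.

(⊆) fails; (⊇) holds.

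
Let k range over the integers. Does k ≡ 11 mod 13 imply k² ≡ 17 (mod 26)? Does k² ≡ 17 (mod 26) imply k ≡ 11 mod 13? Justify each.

[⇒] This fails: take k = 24. Then 24 ≡ 11 (mod 13), but 24² = 576 ≡ 4 (mod 26), not 17.

[⇐] This fails: take k = 15. Then 15² = 225 ≡ 17 (mod 26), yet 15 ≡ 2 (mod 13), not 11.

(⇒) fails and (⇐) fails.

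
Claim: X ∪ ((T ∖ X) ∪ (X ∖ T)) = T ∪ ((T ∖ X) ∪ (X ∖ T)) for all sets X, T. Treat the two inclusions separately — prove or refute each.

(⟹) Let x ∈ X ∪ ((T ∖ X) ∪ (X ∖ T)). Then either x ∈ X and x ∉ T; or x ∈ T and x ∉ X; or x ∈ X ∩ T. In each case x ∈ T ∪ ((T ∖ X) ∪ (X ∖ T)), so X ∪ ((T ∖ X) ∪ (X ∖ T)) ⊆ T ∪ ((T ∖ X) ∪ (X ∖ T)).

(⟸) Let x ∈ T ∪ ((T ∖ X) ∪ (X ∖ T)). Then either x ∈ X and x ∉ T; or x ∈ T and x ∉ X; or x ∈ X ∩ T. In each case x ∈ X ∪ ((T ∖ X) ∪ (X ∖ T)), so T ∪ ((T ∖ X) ∪ (X ∖ T)) ⊆ X ∪ ((T ∖ X) ∪ (X ∖ T)).

Both inclusions hold.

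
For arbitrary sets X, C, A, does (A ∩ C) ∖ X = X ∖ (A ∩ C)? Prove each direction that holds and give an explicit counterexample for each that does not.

Neither inclusion holds.

(⊆) This inclusion fails. Take X = ∅, C = {1}, A = {1}; then 1 ∈ (A ∩ C) ∖ X but 1 ∉ X ∖ (A ∩ C).

(⊇) This inclusion fails. Take X = {1}, C = ∅, A = ∅; then 1 ∈ X ∖ (A ∩ C) but 1 ∉ (A ∩ C) ∖ X.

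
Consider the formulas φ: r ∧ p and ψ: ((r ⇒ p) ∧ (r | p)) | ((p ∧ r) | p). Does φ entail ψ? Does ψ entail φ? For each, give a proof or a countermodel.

(→) Assume the antecedent. If r is true, the antecedent forces (r = T, p = T), and the consequent holds there. If r is false, the antecedent cannot hold. Either way the consequent holds.

(←) This fails. Under r = F, p = T, the left side is false but the right side is true.

Only the forward implication holds.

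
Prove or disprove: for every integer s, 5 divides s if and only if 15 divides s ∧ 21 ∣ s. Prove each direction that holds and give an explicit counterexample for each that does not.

(←) Suppose 15 ∣ s and 21 ∣ s. Any common multiple of 15 and 21 is a multiple of their lcm; here lcm(15, 21) = 15·21/gcd(15, 21) = 315/3 = 105, so 105 ∣ s. Since 5 ∣ 105, it follows that 5 ∣ s.

(→) This fails: take s = 5. Certainly 5 ∣ 5, but 15 ∤ 5.

(⇒) fails; (⇐) holds.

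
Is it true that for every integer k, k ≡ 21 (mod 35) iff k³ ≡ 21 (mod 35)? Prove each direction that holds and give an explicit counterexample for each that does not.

Equivalent; both directions hold.

(⇒) Suppose k ≡ 21 (mod 35). Write k = 35j + 21. Then (35j + 21)³ = 42875j³ + 77175j² + 46305j + 9261 = 35(1225j³ + 2205j² + 1323j + 264) + 21, so k³ ≡ 21 (mod 35).

(⇐) Conversely, suppose k³ ≡ 21 (mod 35). The only residue r in {0, …, 34} with r³ ≡ 21 (mod 35) is r = 21, so k ≡ 21 (mod 35).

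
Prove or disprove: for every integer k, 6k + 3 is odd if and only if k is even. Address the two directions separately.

[⇒] This fails: take k = 3. Then 6k + 3 = 21, which is odd, yet k = 3 is odd, not even.

[⇐] Suppose k is even. Since 6 is even, 6k is even for every k, so 6k + 3 has the same parity as 3, which is odd. Hence 6k + 3 is odd.

The forward direction fails; the converse holds.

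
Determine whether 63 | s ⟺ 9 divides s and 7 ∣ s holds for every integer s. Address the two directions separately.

(⇐) Suppose 9 ∣ s and 7 ∣ s. Any common multiple of 9 and 7 is a multiple of their lcm; here gcd(9, 7) = 1, so lcm(9, 7) = 9·7 = 63, so 63 ∣ s.

(⇒) If 63 ∣ s, write s = 63q. Since 63 = 7·9, s = 9·(7q), so 9 ∣ s; and since 63 = 9·7, s = 7·(9q), so 7 ∣ s.

Both directions hold; the statement is true.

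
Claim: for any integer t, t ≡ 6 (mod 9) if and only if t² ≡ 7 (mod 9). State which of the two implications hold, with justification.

Forward direction. This fails: take t = 6. Then 6 ≡ 6 (mod 9), but 6² = 36 ≡ 0 (mod 9), not 7.

Converse. This fails: take t = 4. Then 4² = 16 ≡ 7 (mod 9), yet 4 ≡ 4 (mod 9), not 6.

Neither implication holds.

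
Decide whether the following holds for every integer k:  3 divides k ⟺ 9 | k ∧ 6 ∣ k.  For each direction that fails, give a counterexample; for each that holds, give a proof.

[⇒] This fails: take k = 3. Certainly 3 ∣ 3, but 9 ∤ 3.

[⇐] Suppose 9 ∣ k and 6 ∣ k. Any common multiple of 9 and 6 is a multiple of their lcm; here lcm(9, 6) = 9·6/gcd(9, 6) = 54/3 = 18, so 18 ∣ k. Since 3 ∣ 18, it follows that 3 ∣ k.

Not equivalent: only (⇐) holds.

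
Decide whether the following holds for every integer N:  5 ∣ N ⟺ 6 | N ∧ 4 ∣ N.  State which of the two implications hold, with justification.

[⇒] This fails: take N = 5. Certainly 5 ∣ 5, but 6 ∤ 5.

[⇐] This fails: take N = 12. Both 6 ∣ 12 and 4 ∣ 12, yet 12 is not a multiple of 5 (since 12 = 2·5 + 2), so 5 ∤ 12.

Both directions fail.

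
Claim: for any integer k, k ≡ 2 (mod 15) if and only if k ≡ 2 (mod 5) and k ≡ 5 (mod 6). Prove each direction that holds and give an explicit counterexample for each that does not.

The forward direction fails; the converse holds.

(←) If k ≡ 2 (mod 5) and k ≡ 5 (mod 6), then by the Chinese remainder theorem k ≡ 17 (mod 30). Since 17 ≡ 2 (mod 15) and 15 ∣ 30, we get k ≡ 2 (mod 15).

(→) This fails: k = 2 gives 2 ≡ 2 (mod 15) but 2 ≡ 2 (mod 6), so the conjunction on the right does not hold.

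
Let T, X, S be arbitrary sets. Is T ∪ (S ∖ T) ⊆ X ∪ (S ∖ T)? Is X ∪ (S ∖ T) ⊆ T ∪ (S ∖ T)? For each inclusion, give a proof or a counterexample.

Both inclusions fail.

(⊆) This inclusion fails. Take T = {1}, X = ∅, S = ∅; then 1 ∈ T ∪ (S ∖ T) but 1 ∉ X ∪ (S ∖ T).

(⊇) This inclusion fails. Take T = ∅, X = {1}, S = ∅; then 1 ∈ X ∪ (S ∖ T) but 1 ∉ T ∪ (S ∖ T).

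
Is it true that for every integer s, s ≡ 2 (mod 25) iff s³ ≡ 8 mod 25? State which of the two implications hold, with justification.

[⇐] Suppose s³ ≡ 8 (mod 25). The only residue r in {0, …, 24} with r³ ≡ 8 (mod 25) is r = 2, so s ≡ 2 (mod 25).

[⇒] Suppose s ≡ 2 (mod 25). Write s = 25j + 2. Then (25j + 2)³ = 15625j³ + 3750j² + 300j + 8 = 25(625j³ + 150j² + 12j) + 8, so s³ ≡ 8 (mod 25).

Equivalent; both directions hold.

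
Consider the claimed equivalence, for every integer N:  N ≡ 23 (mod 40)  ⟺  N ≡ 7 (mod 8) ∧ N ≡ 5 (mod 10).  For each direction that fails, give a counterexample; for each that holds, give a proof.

(⇒) This fails: N = 23 gives 23 ≡ 23 (mod 40) but 23 ≡ 3 (mod 10), so the conjunction on the right does not hold.

(⇐) This fails: N = 15 satisfies both congruences on the right (15 ≡ 7 mod 8 and 15 ≡ 5 mod 10) yet 15 ≡ 15 (mod 40), not 23.

Neither direction holds.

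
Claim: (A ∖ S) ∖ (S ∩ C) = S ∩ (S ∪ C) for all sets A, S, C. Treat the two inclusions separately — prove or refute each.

Neither inclusion holds.

Forward inclusion. This inclusion fails. Take A = {1}, S = ∅, C = ∅; then 1 ∈ (A ∖ S) ∖ (S ∩ C) but 1 ∉ S ∩ (S ∪ C).

Reverse inclusion. This inclusion fails. Take A = ∅, S = {1}, C = ∅; then 1 ∈ S ∩ (S ∪ C) but 1 ∉ (A ∖ S) ∖ (S ∩ C).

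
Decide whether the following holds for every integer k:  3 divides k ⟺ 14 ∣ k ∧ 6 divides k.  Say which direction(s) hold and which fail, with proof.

(⇐) Suppose 14 ∣ k and 6 ∣ k. Any common multiple of 14 and 6 is a multiple of their lcm; here lcm(14, 6) = 14·6/gcd(14, 6) = 84/2 = 42, so 42 ∣ k. Since 3 ∣ 42, it follows that 3 ∣ k.

(⇒) This fails: take k = 3. Certainly 3 ∣ 3, but 14 ∤ 3.

Not equivalent: only (⇐) holds.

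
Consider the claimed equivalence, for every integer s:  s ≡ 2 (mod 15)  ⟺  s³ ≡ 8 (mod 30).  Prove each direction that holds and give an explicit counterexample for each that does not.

[⇐] The residues r modulo 30 with r³ ≡ 8 (mod 30) are exactly {2}, and each is ≡ 2 (mod 15).

[⇒] This fails: take s = 17. Then 17 ≡ 2 (mod 15), but 17³ = 4913 ≡ 23 (mod 30), not 8.

Only the converse holds.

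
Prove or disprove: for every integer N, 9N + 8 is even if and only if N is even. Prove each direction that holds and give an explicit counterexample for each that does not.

Both implications hold.

[⇒] Suppose 9N + 8 is even. Since 9 is odd, 9N and N have the same parity, so 9N + 8 ≡ N + 8 (mod 2). As 8 is even, 9N + 8 is even exactly when N is even. Thus N is even.

[⇐] Conversely, suppose N is even; write N = 2j. Then 9N + 8 = 9·(2j) + 8 = 2·9j + 8, which is even.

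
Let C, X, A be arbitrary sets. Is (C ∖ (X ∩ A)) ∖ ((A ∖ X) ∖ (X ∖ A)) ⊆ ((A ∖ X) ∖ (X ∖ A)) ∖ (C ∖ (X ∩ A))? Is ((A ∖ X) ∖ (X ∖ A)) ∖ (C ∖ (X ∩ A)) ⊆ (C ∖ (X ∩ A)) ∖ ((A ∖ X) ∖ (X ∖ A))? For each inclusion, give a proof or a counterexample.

(⟹) This inclusion fails. Take C = {1}, X = ∅, A = ∅; then 1 ∈ (C ∖ (X ∩ A)) ∖ ((A ∖ X) ∖ (X ∖ A)) but 1 ∉ ((A ∖ X) ∖ (X ∖ A)) ∖ (C ∖ (X ∩ A)).

(⟸) This inclusion fails. Take C = ∅, X = ∅, A = {1}; then 1 ∈ ((A ∖ X) ∖ (X ∖ A)) ∖ (C ∖ (X ∩ A)) but 1 ∉ (C ∖ (X ∩ A)) ∖ ((A ∖ X) ∖ (X ∖ A)).

(⊆) fails and (⊇) fails.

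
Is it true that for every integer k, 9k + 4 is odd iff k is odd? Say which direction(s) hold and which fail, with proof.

(⇐) Suppose k is odd; write k = 2j + 1. Then 9k + 4 = 9·(2j + 1) + 4 = 2·9j + 13, which is odd.

(⇒) Suppose 9k + 4 is odd. Since 9 is odd, 9k and k have the same parity, so 9k + 4 ≡ k + 4 (mod 2). As 4 is even, 9k + 4 is odd exactly when k is odd. Thus k is odd.

Both directions hold.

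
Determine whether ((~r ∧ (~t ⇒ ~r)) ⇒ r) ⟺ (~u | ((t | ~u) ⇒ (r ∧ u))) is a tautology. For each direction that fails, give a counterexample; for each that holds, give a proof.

Not equivalent: only (⇒) holds.

(⇒) Assume the antecedent. If t is true, the antecedent forces (t = T, u = F, r = T) or (t = T, u = T, r = T), and ~u | ((t | ~u) ⇒ (r ∧ u)) holds there. If t is false, ~u | ((t | ~u) ⇒ (r ∧ u)) reduces to true regardless of the other variables. Either way ~u | ((t | ~u) ⇒ (r ∧ u)) holds.

(⇐) This fails. Under t = F, u = F, r = F, the left side is false but the right side is true.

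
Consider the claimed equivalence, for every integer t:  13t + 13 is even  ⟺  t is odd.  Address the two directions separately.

Both implications hold.

(⟹) Suppose 13t + 13 is even. Since 13 is odd, 13t and t have the same parity, so 13t + 13 ≡ t + 13 (mod 2). As 13 is odd, 13t + 13 is even exactly when t is odd. Thus t is odd.

(⟸) Conversely, suppose t is odd; write t = 2j + 1. Then 13t + 13 = 13·(2j + 1) + 13 = 2·13j + 26, which is even.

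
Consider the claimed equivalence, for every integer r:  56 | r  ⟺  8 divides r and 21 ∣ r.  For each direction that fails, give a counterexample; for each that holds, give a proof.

(←) Suppose 8 ∣ r and 21 ∣ r. Any common multiple of 8 and 21 is a multiple of their lcm; here gcd(8, 21) = 1, so lcm(8, 21) = 8·21 = 168, so 168 ∣ r. Since 56 ∣ 168, it follows that 56 ∣ r.

(→) This fails: take r = 56. Certainly 56 ∣ 56, but 21 ∤ 56.

Only the reverse direction holds.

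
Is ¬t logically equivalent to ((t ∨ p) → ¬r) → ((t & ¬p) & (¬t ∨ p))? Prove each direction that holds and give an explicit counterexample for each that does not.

Neither direction holds.

Forward direction. This fails. Under r = F, p = F, t = F, the left side is true but the right side is false.

Converse. This fails. Under r = T, p = F, t = T, the left side is false but the right side is true.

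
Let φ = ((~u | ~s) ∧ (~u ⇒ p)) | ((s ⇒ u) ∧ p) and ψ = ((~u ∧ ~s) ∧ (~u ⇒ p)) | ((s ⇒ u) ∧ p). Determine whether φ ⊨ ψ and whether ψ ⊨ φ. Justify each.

(⟹) This fails. Under u = T, s = F, p = F, the left side is true but the right side is false.

(⟸) Assume the antecedent. If u is true, the antecedent forces (u = T, s = F, p = T) or (u = T, s = T, p = T), and the consequent holds there. If u is false, the antecedent forces (u = F, s = F, p = T), and the consequent holds there. Either way the consequent holds.

(⇒) fails; (⇐) holds.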